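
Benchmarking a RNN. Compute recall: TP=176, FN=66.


Recall = TP/(TP+FN)
= 176/(176+66)
= 176/242 = 72.73%

72.73%


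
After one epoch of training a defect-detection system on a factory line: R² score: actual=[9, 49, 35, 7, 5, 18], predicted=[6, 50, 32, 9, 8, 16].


ȳ = 20.5
SS_res = Σ(y-ŷ)² = 36
SS_tot = Σ(y-ȳ)² = 1583.5
R² = 1 - SS_res/SS_tot = 1 - 0.0227 = 0.9773

0.9773


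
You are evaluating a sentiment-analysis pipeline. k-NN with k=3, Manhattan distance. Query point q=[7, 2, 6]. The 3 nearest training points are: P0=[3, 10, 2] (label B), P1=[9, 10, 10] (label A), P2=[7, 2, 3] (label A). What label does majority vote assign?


d(q,P0) = 16  (label B)
d(q,P1) = 14  (label A)
d(q,P2) = 3  (label A)
Votes: A=2, B=1
Majority → A

A


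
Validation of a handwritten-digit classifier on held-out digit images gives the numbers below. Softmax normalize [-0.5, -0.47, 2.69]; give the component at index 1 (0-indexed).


Exponentials: e^-0.5=0.6065, e^-0.47=0.625, e^2.69=14.7317
Sum = 15.9632
Softmax = [0.038, 0.0392, 0.9229]
p[1] = 0.625/15.9632 = 0.0392

0.0392


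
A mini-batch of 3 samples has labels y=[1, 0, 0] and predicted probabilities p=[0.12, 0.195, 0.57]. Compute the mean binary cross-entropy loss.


L[0] = -ln(0.12) = 2.1203
L[1] = -ln(1-0.195) = -ln(0.805) = 0.2169
L[2] = -ln(1-0.57) = -ln(0.43) = 0.844
mean = (2.1203 + 0.2169 + 0.844)/3 = 1.0604

1.0604


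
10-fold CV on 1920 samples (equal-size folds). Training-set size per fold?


Fold size = 1920/10 = 192
Training per fold = 1920 - 192 = 1728

1728


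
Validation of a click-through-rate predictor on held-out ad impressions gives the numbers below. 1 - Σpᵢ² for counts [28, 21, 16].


Probabilities: [28/65, 21/65, 16/65] ≈ [0.4308, 0.3231, 0.2462]
Σpᵢ² = (784 + 441 + 256)/65² = 1481/4225
Gini = 1 - Σpᵢ² = 1 - 1481/4225 = 0.6495

0.6495


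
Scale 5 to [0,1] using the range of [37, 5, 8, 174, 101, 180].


min=5, max=180
(5-5)/(180-5) = 0/175 = 0.0

0.0


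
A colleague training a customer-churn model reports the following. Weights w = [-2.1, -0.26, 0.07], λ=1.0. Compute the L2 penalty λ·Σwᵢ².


‖w‖₂² = (-2.1)² + (-0.26)² + (0.07)²
     = 4.41 + 0.0676 + 0.0049
     = 4.4825
λ·‖w‖₂² = 1.0·4.4825 = 4.4825

4.4825


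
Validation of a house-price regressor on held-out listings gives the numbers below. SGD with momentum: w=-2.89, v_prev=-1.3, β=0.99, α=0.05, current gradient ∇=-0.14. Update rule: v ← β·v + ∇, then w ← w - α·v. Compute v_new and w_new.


v_new = 0.99·-1.3 - 0.14 = -1.287 - 0.14 = -1.427
w_new = -2.89 - 0.05·-1.427 = -2.89 + 0.07135 = -2.81865

v_new=-1.427, w_new=-2.81865


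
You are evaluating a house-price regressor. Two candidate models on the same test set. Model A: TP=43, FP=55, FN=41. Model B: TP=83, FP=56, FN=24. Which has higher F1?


Model A: P=43/98=0.4388, R=43/84=0.5119, F1=2PR/(P+R)=2TP/(2TP+FP+FN)=86/182=0.4725
Model B: P=83/139=0.5971, R=83/107=0.7757, F1=2PR/(P+R)=2TP/(2TP+FP+FN)=166/246=0.6748
0.4725 < 0.6748 → Model B

Model B


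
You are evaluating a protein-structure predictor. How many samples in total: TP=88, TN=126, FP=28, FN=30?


Total = TP + TN + FP + FN
= 88 + 126 + 28 + 30
= 272
(Predicted positive: 116, predicted negative: 156)

272


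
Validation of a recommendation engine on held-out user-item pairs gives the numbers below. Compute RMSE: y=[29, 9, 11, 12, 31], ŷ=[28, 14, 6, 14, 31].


MSE = 55/5 = 11
RMSE = √(55/5) = 3.3166

3.3166


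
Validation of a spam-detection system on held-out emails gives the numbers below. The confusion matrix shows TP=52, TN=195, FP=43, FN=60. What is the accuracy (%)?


Accuracy = (TP+TN)/(TP+TN+FP+FN)
= (52+195)/(350)
= 247/350 = 70.57%

70.57%


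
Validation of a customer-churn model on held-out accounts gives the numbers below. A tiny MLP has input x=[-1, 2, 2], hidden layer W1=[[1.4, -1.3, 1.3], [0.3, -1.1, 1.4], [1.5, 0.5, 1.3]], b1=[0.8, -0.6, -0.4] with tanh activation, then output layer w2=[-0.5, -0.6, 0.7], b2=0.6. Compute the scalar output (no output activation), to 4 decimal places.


z1[0] = (1.4)·(-1) + (-1.3)·(2) + (1.3)·(2) + 0.8 = -0.6
z1[1] = (0.3)·(-1) + (-1.1)·(2) + (1.4)·(2) - 0.6 = -0.3
z1[2] = (1.5)·(-1) + (0.5)·(2) + (1.3)·(2) - 0.4 = 1.7
h = tanh(z1) = [-0.537, -0.2913, 0.9354]
output = (-0.5)·(-0.537) + (-0.6)·(-0.2913) + (0.7)·(0.9354) + 0.6 = 1.6981

1.6981


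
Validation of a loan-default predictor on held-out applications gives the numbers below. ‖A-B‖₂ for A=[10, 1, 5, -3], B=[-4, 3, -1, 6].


d = √((10+ 4)² + (1-3)² + (5+ 1)² + (-3-6)²)
  = √(196 + 4 + 36 + 81)
  = √317 = 17.8045

17.8045


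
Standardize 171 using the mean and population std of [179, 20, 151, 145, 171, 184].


μ = 141.6667, σ = 56.1951
z = (171 - 141.6667)/56.1951 = 0.522

0.522


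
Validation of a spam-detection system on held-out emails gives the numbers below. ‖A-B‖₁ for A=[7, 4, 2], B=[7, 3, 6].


d = |7-7| + |4-3| + |2-6|
  = 0 + 1 + 4
  = 5

5


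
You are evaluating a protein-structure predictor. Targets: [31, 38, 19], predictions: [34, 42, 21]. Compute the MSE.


Squared errors: (31-34)²=9, (38-42)²=16, (19-21)²=4
Sum = 29
MSE = 29/3 = 29/3

29/3


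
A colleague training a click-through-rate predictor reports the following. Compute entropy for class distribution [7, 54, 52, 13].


Probabilities: [7/126, 54/126, 52/126, 13/126] ≈ [0.0556, 0.4286, 0.4127, 0.1032]
H = -((7/126)·log₂(7/126) + (54/126)·log₂(54/126) + (52/126)·log₂(52/126) + (13/126)·log₂(13/126))
  = 1.6206 bits

1.6206 bits


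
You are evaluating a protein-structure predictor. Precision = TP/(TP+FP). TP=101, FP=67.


Precision = TP/(TP+FP)
= 101/(101+67)
= 101/168 = 60.12%

60.12%


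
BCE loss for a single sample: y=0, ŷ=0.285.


BCE = -[y·ln(p) + (1-y)·ln(1-p)]
= -0 - 1·ln(1-0.285)
= -ln(0.715) = 0.3355

0.3355


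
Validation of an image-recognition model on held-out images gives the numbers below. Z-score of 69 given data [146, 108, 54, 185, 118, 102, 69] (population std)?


μ = 111.7143, σ = 41.1434
z = (69 - 111.7143)/41.1434 = -1.0382

-1.0382


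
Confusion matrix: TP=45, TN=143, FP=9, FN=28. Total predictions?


Total = TP + TN + FP + FN
= 45 + 143 + 9 + 28
= 225
(Predicted positive: 54, predicted negative: 171)

225


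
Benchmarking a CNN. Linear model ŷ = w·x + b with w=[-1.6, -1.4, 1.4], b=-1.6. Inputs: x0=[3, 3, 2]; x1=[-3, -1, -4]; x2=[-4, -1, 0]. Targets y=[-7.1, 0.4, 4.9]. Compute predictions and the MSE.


ŷ0 = (-1.6)·(3) + (-1.4)·(3) + (1.4)·(2) - 1.6 = -7.8
ŷ1 = (-1.6)·(-3) + (-1.4)·(-1) + (1.4)·(-4) - 1.6 = -1.0
ŷ2 = (-1.6)·(-4) + (-1.4)·(-1) + (1.4)·(0) - 1.6 = 6.2
errors² = [0.49, 1.96, 1.69]
MSE = 4.1400/3 = 1.38

1.38


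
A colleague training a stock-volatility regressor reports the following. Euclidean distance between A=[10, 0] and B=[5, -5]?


d = √((10-5)² + (0+ 5)²)
  = √(25 + 25)
  = √50 = 7.0711

7.0711


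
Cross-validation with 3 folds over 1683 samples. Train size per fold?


Fold size = 1683/3 = 561
Training per fold = 1683 - 561 = 1122

1122


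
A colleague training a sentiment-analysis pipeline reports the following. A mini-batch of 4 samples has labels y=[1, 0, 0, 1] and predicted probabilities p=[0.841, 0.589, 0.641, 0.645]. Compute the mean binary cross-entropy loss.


L[0] = -ln(0.841) = 0.1732
L[1] = -ln(1-0.589) = -ln(0.411) = 0.8892
L[2] = -ln(1-0.641) = -ln(0.359) = 1.0244
L[3] = -ln(0.645) = 0.4385
mean = (0.1732 + 0.8892 + 1.0244 + 0.4385)/4 = 0.6313

0.6313


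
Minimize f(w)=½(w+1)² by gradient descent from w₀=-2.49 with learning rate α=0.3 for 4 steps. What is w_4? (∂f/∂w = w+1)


step 1: grad = -2.49+1 = -1.49; w = -2.49 - 0.3·(-1.49) = -2.043
step 2: grad = -2.043+1 = -1.043; w = -2.043 - 0.3·(-1.043) = -1.7301
step 3: grad = -1.7301+1 = -0.7301; w = -1.7301 - 0.3·(-0.7301) = -1.51107
step 4: grad = -1.51107+1 = -0.51107; w = -1.51107 - 0.3·(-0.51107) = -1.357749

-1.357749


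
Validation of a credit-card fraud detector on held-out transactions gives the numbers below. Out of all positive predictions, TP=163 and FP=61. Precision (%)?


Precision = TP/(TP+FP)
= 163/(163+61)
= 163/224 = 72.77%

72.77%


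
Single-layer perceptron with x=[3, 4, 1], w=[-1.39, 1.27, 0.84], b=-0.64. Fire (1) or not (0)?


z = (3)·(-1.39) + (4)·(1.27) + (1)·(0.84) - 0.64
  = 1.11
step(z) = 1 (z≥0)

1


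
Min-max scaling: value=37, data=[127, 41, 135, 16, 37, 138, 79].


min=16, max=138
(37-16)/(138-16) = 21/122 = 0.1721

0.1721


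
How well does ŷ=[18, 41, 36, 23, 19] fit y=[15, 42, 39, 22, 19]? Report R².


ȳ = 27.4
SS_res = Σ(y-ŷ)² = 20
SS_tot = Σ(y-ȳ)² = 601.2
R² = 1 - SS_res/SS_tot = 1 - 0.0333 = 0.9667

0.9667


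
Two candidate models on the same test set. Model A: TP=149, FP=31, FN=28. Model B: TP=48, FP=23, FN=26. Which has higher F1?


Model A: P=149/180=0.8278, R=149/177=0.8418, F1=2PR/(P+R)=2TP/(2TP+FP+FN)=298/357=0.8347
Model B: P=48/71=0.6761, R=48/74=0.6486, F1=2PR/(P+R)=2TP/(2TP+FP+FN)=96/145=0.6621
0.8347 > 0.6621 → Model A

Model A


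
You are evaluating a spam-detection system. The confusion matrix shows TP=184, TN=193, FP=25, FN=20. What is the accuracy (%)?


Accuracy = (TP+TN)/(TP+TN+FP+FN)
= (184+193)/(422)
= 377/422 = 89.34%

89.34%


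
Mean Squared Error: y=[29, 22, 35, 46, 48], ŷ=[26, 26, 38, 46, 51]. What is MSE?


Squared errors: (29-26)²=9, (22-26)²=16, (35-38)²=9, (46-46)²=0, (48-51)²=9
Sum = 43
MSE = 43/5 = 43/5

43/5


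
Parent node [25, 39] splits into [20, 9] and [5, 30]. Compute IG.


Parent = [25, 39], H_parent = 0.9652
H_left = 0.8936 (n=29), H_right = 0.5917 (n=35)
H_children = (29/64)·0.8936 + (35/64)·0.5917 = 0.7285
IG = 0.9652 - 0.7285 = 0.2367

0.2367


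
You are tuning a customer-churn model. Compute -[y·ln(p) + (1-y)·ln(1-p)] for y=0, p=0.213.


BCE = -[y·ln(p) + (1-y)·ln(1-p)]
= -0 - 1·ln(1-0.213)
= -ln(0.787) = 0.2395

0.2395


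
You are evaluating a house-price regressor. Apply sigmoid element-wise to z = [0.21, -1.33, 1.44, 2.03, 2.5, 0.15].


σ(0.21) = 1/(1+e^-0.21) = 0.5523
σ(-1.33) = 1/(1+e^1.33) = 0.2092
σ(1.44) = 1/(1+e^-1.44) = 0.8085
σ(2.03) = 1/(1+e^-2.03) = 0.8839
σ(2.5) = 1/(1+e^-2.5) = 0.9241
σ(0.15) = 1/(1+e^-0.15) = 0.5374
result = [0.5523, 0.2092, 0.8085, 0.8839, 0.9241, 0.5374]

[0.5523, 0.2092, 0.8085, 0.8839, 0.9241, 0.5374]


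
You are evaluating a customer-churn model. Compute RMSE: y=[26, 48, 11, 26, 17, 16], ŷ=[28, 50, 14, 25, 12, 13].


MSE = 52/6 = 8.6667
RMSE = √(52/6) = 2.9439

2.9439


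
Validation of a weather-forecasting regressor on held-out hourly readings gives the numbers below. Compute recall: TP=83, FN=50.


Recall = TP/(TP+FN)
= 83/(83+50)
= 83/133 = 62.41%

62.41%


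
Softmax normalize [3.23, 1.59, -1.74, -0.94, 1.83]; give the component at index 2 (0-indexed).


Exponentials: e^3.23=25.2797, e^1.59=4.9037, e^-1.74=0.1755, e^-0.94=0.3906, e^1.83=6.2339
Sum = 36.9834
Softmax = [0.6835, 0.1326, 0.0047, 0.0106, 0.1686]
p[2] = 0.1755/36.9834 = 0.0047

0.0047


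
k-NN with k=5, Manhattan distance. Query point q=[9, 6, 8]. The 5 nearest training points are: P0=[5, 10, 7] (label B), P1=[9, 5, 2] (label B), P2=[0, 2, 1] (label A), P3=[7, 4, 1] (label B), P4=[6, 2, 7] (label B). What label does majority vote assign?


d(q,P0) = 9  (label B)
d(q,P1) = 7  (label B)
d(q,P2) = 20  (label A)
d(q,P3) = 11  (label B)
d(q,P4) = 8  (label B)
Votes: A=1, B=4
Majority → B

B


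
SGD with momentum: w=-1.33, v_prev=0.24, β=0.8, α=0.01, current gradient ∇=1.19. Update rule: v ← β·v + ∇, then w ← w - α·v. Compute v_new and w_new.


v_new = 0.8·0.24 + 1.19 = 0.192 + 1.19 = 1.382
w_new = -1.33 - 0.01·1.382 = -1.33 - 0.01382 = -1.34382

v_new=1.382, w_new=-1.34382


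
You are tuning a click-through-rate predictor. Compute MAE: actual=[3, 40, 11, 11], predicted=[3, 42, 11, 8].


Absolute errors: |3-3|=0, |40-42|=2, |11-11|=0, |11-8|=3
Sum = 5
MAE = 5/4 = 5/4

5/4


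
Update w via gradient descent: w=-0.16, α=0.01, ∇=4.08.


w_new = w - α·∇
= -0.16 - 0.01·4.08
= -0.16 - 0.0408
= -0.2008

-0.2008


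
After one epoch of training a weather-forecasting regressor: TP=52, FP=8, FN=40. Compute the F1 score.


Precision = 52/60 = 0.8667
Recall = 52/92 = 0.5652
F1 = 2·P·R/(P+R) = 2·TP/(2·TP+FP+FN) = 104/(104+8+40) = 104/152 = 0.6842

0.6842


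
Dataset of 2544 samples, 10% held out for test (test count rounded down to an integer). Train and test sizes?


Test = ⌊2544·10/100⌋ = 254
Train = 2544 - 254 = 2290

Train: 2290, Test: 254


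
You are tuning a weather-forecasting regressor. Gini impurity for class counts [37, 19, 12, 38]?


Probabilities: [37/106, 19/106, 12/106, 38/106] ≈ [0.3491, 0.1792, 0.1132, 0.3585]
Σpᵢ² = (1369 + 361 + 144 + 1444)/106² = 3318/11236
Gini = 1 - Σpᵢ² = 1 - 3318/11236 = 0.7047

0.7047


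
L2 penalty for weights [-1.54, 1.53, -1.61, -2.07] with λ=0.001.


‖w‖₂² = (-1.54)² + (1.53)² + (-1.61)² + (-2.07)²
     = 2.3716 + 2.3409 + 2.5921 + 4.2849
     = 11.5895
λ·‖w‖₂² = 0.001·11.5895 = 0.011589

0.011589


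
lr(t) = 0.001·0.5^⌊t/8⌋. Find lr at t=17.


n_drops = ⌊17/8⌋ = 2
lr = 0.001·0.5^2 = 0.001·0.25 = 0.00025

0.00025


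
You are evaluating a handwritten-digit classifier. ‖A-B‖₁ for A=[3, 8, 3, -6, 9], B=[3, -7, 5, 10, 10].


d = |3-3| + |8+ 7| + |3-5| + |-6-10| + |9-10|
  = 0 + 15 + 2 + 16 + 1
  = 34

34


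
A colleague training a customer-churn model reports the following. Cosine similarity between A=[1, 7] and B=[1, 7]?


A·B = 1·1 + 7·7 = 50
‖A‖ = √50 = 7.0711, ‖B‖ = √50 = 7.0711
cos = 50/(√50·√50) = 50/√2500 = 1.0

1.0


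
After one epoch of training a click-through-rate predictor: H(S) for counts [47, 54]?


Probabilities: [47/101, 54/101] ≈ [0.4653, 0.5347]
H = -((47/101)·log₂(47/101) + (54/101)·log₂(54/101))
  = 0.9965 bits

0.9965 bits


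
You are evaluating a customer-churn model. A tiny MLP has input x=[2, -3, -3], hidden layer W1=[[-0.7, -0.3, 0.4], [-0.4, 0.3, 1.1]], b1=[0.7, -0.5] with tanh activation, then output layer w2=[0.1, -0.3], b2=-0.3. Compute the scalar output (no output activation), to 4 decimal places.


z1[0] = (-0.7)·(2) + (-0.3)·(-3) + (0.4)·(-3) + 0.7 = -1.0
z1[1] = (-0.4)·(2) + (0.3)·(-3) + (1.1)·(-3) - 0.5 = -5.5
h = tanh(z1) = [-0.7616, -1.0]
output = (0.1)·(-0.7616) + (-0.3)·(-1.0) - 0.3 = -0.0762

-0.0762


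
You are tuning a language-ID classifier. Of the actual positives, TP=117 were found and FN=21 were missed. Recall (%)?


Recall = TP/(TP+FN)
= 117/(117+21)
= 117/138 = 84.78%

84.78%


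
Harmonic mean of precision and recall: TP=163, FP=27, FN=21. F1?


Precision = 163/190 = 0.8579
Recall = 163/184 = 0.8859
F1 = 2·P·R/(P+R) = 2·TP/(2·TP+FP+FN) = 326/(326+27+21) = 326/374 = 0.8717

0.8717


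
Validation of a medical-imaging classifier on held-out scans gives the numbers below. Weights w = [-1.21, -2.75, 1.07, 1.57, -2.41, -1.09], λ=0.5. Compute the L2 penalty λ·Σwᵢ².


‖w‖₂² = (-1.21)² + (-2.75)² + (1.07)² + (1.57)² + (-2.41)² + (-1.09)²
     = 1.4641 + 7.5625 + 1.1449 + 2.4649 + 5.8081 + 1.1881
     = 19.6326
λ·‖w‖₂² = 0.5·19.6326 = 9.8163

9.8163


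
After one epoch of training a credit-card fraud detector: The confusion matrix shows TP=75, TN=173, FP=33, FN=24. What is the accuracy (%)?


Accuracy = (TP+TN)/(TP+TN+FP+FN)
= (75+173)/(305)
= 248/305 = 81.31%

81.31%


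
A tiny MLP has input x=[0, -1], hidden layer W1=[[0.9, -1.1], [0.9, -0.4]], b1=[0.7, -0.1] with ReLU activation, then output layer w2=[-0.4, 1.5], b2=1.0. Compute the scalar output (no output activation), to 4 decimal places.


z1[0] = (0.9)·(0) + (-1.1)·(-1) + 0.7 = 1.8
z1[1] = (0.9)·(0) + (-0.4)·(-1) - 0.1 = 0.3
h = ReLU(z1) = [1.8, 0.3]
output = (-0.4)·(1.8) + (1.5)·(0.3) + 1.0 = 0.73

0.73


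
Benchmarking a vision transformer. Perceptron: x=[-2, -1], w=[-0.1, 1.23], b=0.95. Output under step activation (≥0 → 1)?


z = (-2)·(-0.1) + (-1)·(1.23) + 0.95
  = -0.08
step(z) = 0 (z<0)

0


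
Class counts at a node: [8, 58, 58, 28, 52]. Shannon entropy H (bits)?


Probabilities: [8/204, 58/204, 58/204, 28/204, 52/204] ≈ [0.0392, 0.2843, 0.2843, 0.1373, 0.2549]
H = -((8/204)·log₂(8/204) + (58/204)·log₂(58/204) + (58/204)·log₂(58/204) + (28/204)·log₂(28/204) + (52/204)·log₂(52/204))
  = 2.1109 bits

2.1109 bits


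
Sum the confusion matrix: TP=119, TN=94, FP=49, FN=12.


Total = TP + TN + FP + FN
= 119 + 94 + 49 + 12
= 274
(Predicted positive: 168, predicted negative: 106)

274


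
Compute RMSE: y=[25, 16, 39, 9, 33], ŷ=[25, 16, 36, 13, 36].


MSE = 34/5 = 6.8
RMSE = √(34/5) = 2.6077

2.6077


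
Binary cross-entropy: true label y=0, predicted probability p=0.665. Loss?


BCE = -[y·ln(p) + (1-y)·ln(1-p)]
= -0 - 1·ln(1-0.665)
= -ln(0.335) = 1.0936

1.0936


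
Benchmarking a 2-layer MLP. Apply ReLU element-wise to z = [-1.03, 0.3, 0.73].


ReLU(-1.03) = max(0, -1.03) = 0.0
ReLU(0.3) = max(0, 0.3) = 0.3
ReLU(0.73) = max(0, 0.73) = 0.73
result = [0.0, 0.3, 0.73]

[0.0, 0.3, 0.73]


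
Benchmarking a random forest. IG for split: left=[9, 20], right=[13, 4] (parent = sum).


Parent = [22, 24], H_parent = 0.9986
H_left = 0.8936 (n=29), H_right = 0.7871 (n=17)
H_children = (29/46)·0.8936 + (17/46)·0.7871 = 0.8542
IG = 0.9986 - 0.8542 = 0.1444

0.1444


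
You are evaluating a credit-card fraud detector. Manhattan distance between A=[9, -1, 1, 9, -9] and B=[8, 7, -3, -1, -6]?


d = |9-8| + |-1-7| + |1+ 3| + |9+ 1| + |-9+ 6|
  = 1 + 8 + 4 + 10 + 3
  = 26

26


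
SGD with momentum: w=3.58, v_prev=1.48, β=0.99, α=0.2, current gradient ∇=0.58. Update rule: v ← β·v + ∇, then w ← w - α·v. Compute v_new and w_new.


v_new = 0.99·1.48 + 0.58 = 1.4652 + 0.58 = 2.0452
w_new = 3.58 - 0.2·2.0452 = 3.58 - 0.40904 = 3.17096

v_new=2.0452, w_new=3.17096


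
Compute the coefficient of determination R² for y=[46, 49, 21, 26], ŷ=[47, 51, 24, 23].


ȳ = 35.5
SS_res = Σ(y-ŷ)² = 23
SS_tot = Σ(y-ȳ)² = 593
R² = 1 - SS_res/SS_tot = 1 - 0.0388 = 0.9612

0.9612


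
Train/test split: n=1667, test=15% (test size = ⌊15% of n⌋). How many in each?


Test = ⌊1667·15/100⌋ = 250
Train = 1667 - 250 = 1417

Train: 1417, Test: 250


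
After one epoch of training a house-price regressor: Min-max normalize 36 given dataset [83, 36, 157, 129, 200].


min=36, max=200
(36-36)/(200-36) = 0/164 = 0.0

0.0


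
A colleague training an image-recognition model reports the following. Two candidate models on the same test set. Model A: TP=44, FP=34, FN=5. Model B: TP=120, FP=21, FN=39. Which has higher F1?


Model A: P=44/78=0.5641, R=44/49=0.898, F1=2PR/(P+R)=2TP/(2TP+FP+FN)=88/127=0.6929
Model B: P=120/141=0.8511, R=120/159=0.7547, F1=2PR/(P+R)=2TP/(2TP+FP+FN)=240/300=0.8
0.6929 < 0.8 → Model B

Model B


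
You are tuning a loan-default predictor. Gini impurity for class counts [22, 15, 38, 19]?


Probabilities: [22/94, 15/94, 38/94, 19/94] ≈ [0.234, 0.1596, 0.4043, 0.2021]
Σpᵢ² = (484 + 225 + 1444 + 361)/94² = 2514/8836
Gini = 1 - Σpᵢ² = 1 - 2514/8836 = 0.7155

0.7155


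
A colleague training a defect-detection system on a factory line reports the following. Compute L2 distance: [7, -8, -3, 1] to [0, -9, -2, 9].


d = √((7-0)² + (-8+ 9)² + (-3+ 2)² + (1-9)²)
  = √(49 + 1 + 1 + 64)
  = √115 = 10.7238

10.7238


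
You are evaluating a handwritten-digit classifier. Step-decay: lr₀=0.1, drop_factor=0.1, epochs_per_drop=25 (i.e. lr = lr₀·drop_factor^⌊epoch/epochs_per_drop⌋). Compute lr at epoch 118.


n_drops = ⌊118/25⌋ = 4
lr = 0.1·0.1^4 = 0.1·0.0001 = 0.00001

0.00001


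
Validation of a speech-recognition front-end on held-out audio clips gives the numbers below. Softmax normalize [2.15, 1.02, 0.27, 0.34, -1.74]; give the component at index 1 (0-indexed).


Exponentials: e^2.15=8.5849, e^1.02=2.7732, e^0.27=1.31, e^0.34=1.4049, e^-1.74=0.1755
Sum = 14.2485
Softmax = [0.6025, 0.1946, 0.0919, 0.0986, 0.0123]
p[1] = 2.7732/14.2485 = 0.1946

0.1946


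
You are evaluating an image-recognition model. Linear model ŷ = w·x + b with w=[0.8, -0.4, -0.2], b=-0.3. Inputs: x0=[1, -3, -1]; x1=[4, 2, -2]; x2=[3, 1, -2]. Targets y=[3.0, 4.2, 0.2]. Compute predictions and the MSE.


ŷ0 = (0.8)·(1) + (-0.4)·(-3) + (-0.2)·(-1) - 0.3 = 1.9
ŷ1 = (0.8)·(4) + (-0.4)·(2) + (-0.2)·(-2) - 0.3 = 2.5
ŷ2 = (0.8)·(3) + (-0.4)·(1) + (-0.2)·(-2) - 0.3 = 2.1
errors² = [1.21, 2.89, 3.61]
MSE = 7.7100/3 = 2.57

2.57


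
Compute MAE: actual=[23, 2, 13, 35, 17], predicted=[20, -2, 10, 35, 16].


Absolute errors: |23-20|=3, |2+ 2|=4, |13-10|=3, |35-35|=0, |17-16|=1
Sum = 11
MAE = 11/5 = 11/5

11/5


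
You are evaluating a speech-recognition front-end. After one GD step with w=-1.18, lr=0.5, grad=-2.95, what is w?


w_new = w - α·∇
= -1.18 - 0.5·-2.95
= -1.18 + 1.475
= 0.295

0.295


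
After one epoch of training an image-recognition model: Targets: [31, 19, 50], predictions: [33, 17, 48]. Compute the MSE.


Squared errors: (31-33)²=4, (19-17)²=4, (50-48)²=4
Sum = 12
MSE = 12/3 = 4

4


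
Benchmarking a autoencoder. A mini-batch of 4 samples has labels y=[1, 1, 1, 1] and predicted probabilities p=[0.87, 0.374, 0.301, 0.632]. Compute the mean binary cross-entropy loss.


L[0] = -ln(0.87) = 0.1393
L[1] = -ln(0.374) = 0.9835
L[2] = -ln(0.301) = 1.2006
L[3] = -ln(0.632) = 0.4589
mean = (0.1393 + 0.9835 + 1.2006 + 0.4589)/4 = 0.6956

0.6956


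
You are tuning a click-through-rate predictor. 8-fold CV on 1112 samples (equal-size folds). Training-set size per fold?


Fold size = 1112/8 = 139
Training per fold = 1112 - 139 = 973

973


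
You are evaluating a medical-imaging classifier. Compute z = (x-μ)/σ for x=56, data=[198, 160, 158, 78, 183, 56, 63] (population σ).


μ = 128, σ = 55.752
z = (56 - 128)/55.752 = -1.2914

-1.2914


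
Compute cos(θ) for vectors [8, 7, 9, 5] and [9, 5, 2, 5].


A·B = 8·9 + 7·5 + 9·2 + 5·5 = 150
‖A‖ = √219 = 14.7986, ‖B‖ = √135 = 11.619
cos = 150/(√219·√135) = 150/√29565 = 0.8724

0.8724


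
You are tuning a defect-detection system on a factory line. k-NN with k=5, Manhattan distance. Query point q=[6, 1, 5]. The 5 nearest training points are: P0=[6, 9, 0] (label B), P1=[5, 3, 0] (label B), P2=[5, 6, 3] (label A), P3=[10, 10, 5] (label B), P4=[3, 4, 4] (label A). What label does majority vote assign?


d(q,P0) = 13  (label B)
d(q,P1) = 8  (label B)
d(q,P2) = 8  (label A)
d(q,P3) = 13  (label B)
d(q,P4) = 7  (label A)
Votes: A=2, B=3
Majority → B

B


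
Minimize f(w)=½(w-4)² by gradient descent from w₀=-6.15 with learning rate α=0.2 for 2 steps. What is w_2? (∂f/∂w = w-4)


step 1: grad = -6.15-4 = -10.15; w = -6.15 - 0.2·(-10.15) = -4.12
step 2: grad = -4.12-4 = -8.12; w = -4.12 - 0.2·(-8.12) = -2.496

-2.496


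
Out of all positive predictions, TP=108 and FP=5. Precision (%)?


Precision = TP/(TP+FP)
= 108/(108+5)
= 108/113 = 95.58%

95.58%


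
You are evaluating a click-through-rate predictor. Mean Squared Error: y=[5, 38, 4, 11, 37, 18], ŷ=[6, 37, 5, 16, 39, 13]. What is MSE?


Squared errors: (5-6)²=1, (38-37)²=1, (4-5)²=1, (11-16)²=25, (37-39)²=4, (18-13)²=25
Sum = 57
MSE = 57/6 = 19/2

19/2


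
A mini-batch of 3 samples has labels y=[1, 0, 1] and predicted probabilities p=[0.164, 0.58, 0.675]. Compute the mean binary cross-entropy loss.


L[0] = -ln(0.164) = 1.8079
L[1] = -ln(1-0.58) = -ln(0.42) = 0.8675
L[2] = -ln(0.675) = 0.393
mean = (1.8079 + 0.8675 + 0.393)/3 = 1.0228

1.0228


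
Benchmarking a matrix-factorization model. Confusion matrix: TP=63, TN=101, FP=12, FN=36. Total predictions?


Total = TP + TN + FP + FN
= 63 + 101 + 12 + 36
= 212
(Predicted positive: 75, predicted negative: 137)

212


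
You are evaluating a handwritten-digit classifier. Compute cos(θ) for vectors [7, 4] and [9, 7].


A·B = 7·9 + 4·7 = 91
‖A‖ = √65 = 8.0623, ‖B‖ = √130 = 11.4018
cos = 91/(√65·√130) = 91/√8450 = 0.9899

0.9899


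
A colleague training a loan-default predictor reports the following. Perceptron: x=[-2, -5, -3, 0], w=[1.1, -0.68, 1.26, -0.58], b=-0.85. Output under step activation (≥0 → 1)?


z = (-2)·(1.1) + (-5)·(-0.68) + (-3)·(1.26) + (0)·(-0.58) - 0.85
  = -3.43
step(z) = 0 (z<0)

0


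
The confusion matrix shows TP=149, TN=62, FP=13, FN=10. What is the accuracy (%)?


Accuracy = (TP+TN)/(TP+TN+FP+FN)
= (149+62)/(234)
= 211/234 = 90.17%

90.17%


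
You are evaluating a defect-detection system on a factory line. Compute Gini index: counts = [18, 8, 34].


Probabilities: [18/60, 8/60, 34/60] ≈ [0.3, 0.1333, 0.5667]
Σpᵢ² = (324 + 64 + 1156)/60² = 1544/3600
Gini = 1 - Σpᵢ² = 1 - 1544/3600 = 0.5711

0.5711


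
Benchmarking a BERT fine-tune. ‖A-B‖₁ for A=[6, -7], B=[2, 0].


d = |6-2| + |-7-0|
  = 4 + 7
  = 11

11


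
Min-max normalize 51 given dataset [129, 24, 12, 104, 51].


min=12, max=129
(51-12)/(129-12) = 39/117 = 0.3333

0.3333


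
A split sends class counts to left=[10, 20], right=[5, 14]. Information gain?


Parent = [15, 34], H_parent = 0.8886
H_left = 0.9183 (n=30), H_right = 0.8315 (n=19)
H_children = (30/49)·0.9183 + (19/49)·0.8315 = 0.8846
IG = 0.8886 - 0.8846 = 0.004

0.004


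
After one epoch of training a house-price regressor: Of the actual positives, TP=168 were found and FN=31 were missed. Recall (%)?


Recall = TP/(TP+FN)
= 168/(168+31)
= 168/199 = 84.42%

84.42%


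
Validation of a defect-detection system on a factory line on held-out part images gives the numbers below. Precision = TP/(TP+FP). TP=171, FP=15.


Precision = TP/(TP+FP)
= 171/(171+15)
= 171/186 = 91.94%

91.94%


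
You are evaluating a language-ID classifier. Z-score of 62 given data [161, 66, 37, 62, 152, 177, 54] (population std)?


μ = 101.2857, σ = 54.808
z = (62 - 101.2857)/54.808 = -0.7168

-0.7168


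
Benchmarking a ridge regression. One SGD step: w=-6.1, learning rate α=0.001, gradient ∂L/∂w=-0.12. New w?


w_new = w - α·∇
= -6.1 - 0.001·-0.12
= -6.1 + 0.00012
= -6.09988

-6.09988


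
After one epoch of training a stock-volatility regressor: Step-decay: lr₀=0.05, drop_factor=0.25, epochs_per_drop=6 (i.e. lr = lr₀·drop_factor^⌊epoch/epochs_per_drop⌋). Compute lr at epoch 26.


n_drops = ⌊26/6⌋ = 4
lr = 0.05·0.25^4 = 0.05·0.00390625 = 0.0001953125

0.0001953125


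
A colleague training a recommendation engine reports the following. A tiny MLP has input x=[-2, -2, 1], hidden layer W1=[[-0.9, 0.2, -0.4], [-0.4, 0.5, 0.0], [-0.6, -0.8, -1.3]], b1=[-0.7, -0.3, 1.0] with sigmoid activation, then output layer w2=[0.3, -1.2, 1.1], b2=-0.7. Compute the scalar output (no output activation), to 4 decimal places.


z1[0] = (-0.9)·(-2) + (0.2)·(-2) + (-0.4)·(1) - 0.7 = 0.3
z1[1] = (-0.4)·(-2) + (0.5)·(-2) + (0.0)·(1) - 0.3 = -0.5
z1[2] = (-0.6)·(-2) + (-0.8)·(-2) + (-1.3)·(1) + 1.0 = 2.5
h = sigmoid(z1) = [0.5744, 0.3775, 0.9241]
output = (0.3)·(0.5744) + (-1.2)·(0.3775) + (1.1)·(0.9241) - 0.7 = 0.0358

0.0358


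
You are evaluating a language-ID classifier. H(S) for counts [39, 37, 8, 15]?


Probabilities: [39/99, 37/99, 8/99, 15/99] ≈ [0.3939, 0.3737, 0.0808, 0.1515]
H = -((39/99)·log₂(39/99) + (37/99)·log₂(37/99) + (8/99)·log₂(8/99) + (15/99)·log₂(15/99))
  = 1.7659 bits

1.7659 bits


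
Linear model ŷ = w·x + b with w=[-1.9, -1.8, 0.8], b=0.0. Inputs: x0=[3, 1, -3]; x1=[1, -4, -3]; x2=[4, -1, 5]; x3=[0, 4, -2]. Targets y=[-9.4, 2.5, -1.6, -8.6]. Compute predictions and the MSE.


ŷ0 = (-1.9)·(3) + (-1.8)·(1) + (0.8)·(-3) + 0.0 = -9.9
ŷ1 = (-1.9)·(1) + (-1.8)·(-4) + (0.8)·(-3) + 0.0 = 2.9
ŷ2 = (-1.9)·(4) + (-1.8)·(-1) + (0.8)·(5) + 0.0 = -1.8
ŷ3 = (-1.9)·(0) + (-1.8)·(4) + (0.8)·(-2) + 0.0 = -8.8
errors² = [0.25, 0.16, 0.04, 0.04]
MSE = 0.4900/4 = 0.1225

0.1225


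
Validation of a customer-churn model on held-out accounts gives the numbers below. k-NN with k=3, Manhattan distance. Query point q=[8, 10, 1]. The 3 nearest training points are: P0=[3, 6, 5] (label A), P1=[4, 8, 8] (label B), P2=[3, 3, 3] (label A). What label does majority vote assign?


d(q,P0) = 13  (label A)
d(q,P1) = 13  (label B)
d(q,P2) = 14  (label A)
Votes: A=2, B=1
Majority → A

A


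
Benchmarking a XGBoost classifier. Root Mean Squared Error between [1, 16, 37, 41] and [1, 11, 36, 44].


MSE = 35/4 = 8.75
RMSE = √(35/4) = 2.958

2.958


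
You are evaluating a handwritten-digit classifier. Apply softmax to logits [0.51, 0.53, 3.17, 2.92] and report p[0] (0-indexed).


Exponentials: e^0.51=1.6653, e^0.53=1.6989, e^3.17=23.8075, e^2.92=18.5413
Sum = 45.713
Softmax = [0.0364, 0.0372, 0.5208, 0.4056]
p[0] = 1.6653/45.713 = 0.0364

0.0364


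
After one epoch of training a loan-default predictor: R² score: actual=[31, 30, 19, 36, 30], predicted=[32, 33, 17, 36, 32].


ȳ = 29.2
SS_res = Σ(y-ŷ)² = 18
SS_tot = Σ(y-ȳ)² = 154.8
R² = 1 - SS_res/SS_tot = 1 - 0.1163 = 0.8837

0.8837


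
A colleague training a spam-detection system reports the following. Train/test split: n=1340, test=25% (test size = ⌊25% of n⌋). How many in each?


Test = ⌊1340·25/100⌋ = 335
Train = 1340 - 335 = 1005

Train: 1005, Test: 335


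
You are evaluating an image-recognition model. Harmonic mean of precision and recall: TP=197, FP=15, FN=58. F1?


Precision = 197/212 = 0.9292
Recall = 197/255 = 0.7725
F1 = 2·P·R/(P+R) = 2·TP/(2·TP+FP+FN) = 394/(394+15+58) = 394/467 = 0.8437

0.8437


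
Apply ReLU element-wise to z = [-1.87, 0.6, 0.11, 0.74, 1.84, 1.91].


ReLU(-1.87) = max(0, -1.87) = 0.0
ReLU(0.6) = max(0, 0.6) = 0.6
ReLU(0.11) = max(0, 0.11) = 0.11
ReLU(0.74) = max(0, 0.74) = 0.74
ReLU(1.84) = max(0, 1.84) = 1.84
ReLU(1.91) = max(0, 1.91) = 1.91
result = [0.0, 0.6, 0.11, 0.74, 1.84, 1.91]

[0.0, 0.6, 0.11, 0.74, 1.84, 1.91]


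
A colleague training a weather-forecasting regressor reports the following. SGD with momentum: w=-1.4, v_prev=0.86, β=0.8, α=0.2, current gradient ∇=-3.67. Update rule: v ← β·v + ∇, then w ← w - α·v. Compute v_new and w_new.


v_new = 0.8·0.86 - 3.67 = 0.688 - 3.67 = -2.982
w_new = -1.4 - 0.2·-2.982 = -1.4 + 0.5964 = -0.8036

v_new=-2.982, w_new=-0.8036


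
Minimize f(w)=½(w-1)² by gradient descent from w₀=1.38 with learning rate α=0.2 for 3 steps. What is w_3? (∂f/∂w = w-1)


step 1: grad = 1.38-1 = 0.38; w = 1.38 - 0.2·(0.38) = 1.304
step 2: grad = 1.304-1 = 0.304; w = 1.304 - 0.2·(0.304) = 1.2432
step 3: grad = 1.2432-1 = 0.2432; w = 1.2432 - 0.2·(0.2432) = 1.19456

1.19456


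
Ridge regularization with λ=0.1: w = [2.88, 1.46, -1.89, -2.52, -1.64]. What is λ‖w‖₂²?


‖w‖₂² = (2.88)² + (1.46)² + (-1.89)² + (-2.52)² + (-1.64)²
     = 8.2944 + 2.1316 + 3.5721 + 6.3504 + 2.6896
     = 23.0381
λ·‖w‖₂² = 0.1·23.0381 = 2.30381

2.30381


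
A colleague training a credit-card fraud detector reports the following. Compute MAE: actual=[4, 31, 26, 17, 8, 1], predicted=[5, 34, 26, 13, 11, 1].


Absolute errors: |4-5|=1, |31-34|=3, |26-26|=0, |17-13|=4, |8-11|=3, |1-1|=0
Sum = 11
MAE = 11/6 = 11/6

11/6


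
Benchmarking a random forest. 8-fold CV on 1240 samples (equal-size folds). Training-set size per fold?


Fold size = 1240/8 = 155
Training per fold = 1240 - 155 = 1085

1085


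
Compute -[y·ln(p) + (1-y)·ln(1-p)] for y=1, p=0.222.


BCE = -[y·ln(p) + (1-y)·ln(1-p)]
= -1·ln(0.222) - 0
= -ln(0.222) = 1.5051

1.5051


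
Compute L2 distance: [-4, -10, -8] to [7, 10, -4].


d = √((-4-7)² + (-10-10)² + (-8+ 4)²)
  = √(121 + 400 + 16)
  = √537 = 23.1733

23.1733


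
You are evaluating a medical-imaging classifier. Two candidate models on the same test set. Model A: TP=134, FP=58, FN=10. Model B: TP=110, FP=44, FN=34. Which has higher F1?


Model A: P=134/192=0.6979, R=134/144=0.9306, F1=2PR/(P+R)=2TP/(2TP+FP+FN)=268/336=0.7976
Model B: P=110/154=0.7143, R=110/144=0.7639, F1=2PR/(P+R)=2TP/(2TP+FP+FN)=220/298=0.7383
0.7976 > 0.7383 → Model A

Model A


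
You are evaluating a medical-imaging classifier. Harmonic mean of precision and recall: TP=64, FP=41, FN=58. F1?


Precision = 64/105 = 0.6095
Recall = 64/122 = 0.5246
F1 = 2·P·R/(P+R) = 2·TP/(2·TP+FP+FN) = 128/(128+41+58) = 128/227 = 0.5639

0.5639


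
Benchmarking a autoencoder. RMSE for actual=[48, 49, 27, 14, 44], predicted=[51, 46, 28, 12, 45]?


MSE = 24/5 = 4.8
RMSE = √(24/5) = 2.1909

2.1909


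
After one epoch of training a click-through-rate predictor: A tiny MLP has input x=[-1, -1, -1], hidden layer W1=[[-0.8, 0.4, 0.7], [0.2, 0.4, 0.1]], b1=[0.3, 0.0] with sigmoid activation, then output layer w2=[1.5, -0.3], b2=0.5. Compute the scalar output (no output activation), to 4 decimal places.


z1[0] = (-0.8)·(-1) + (0.4)·(-1) + (0.7)·(-1) + 0.3 = 0.0
z1[1] = (0.2)·(-1) + (0.4)·(-1) + (0.1)·(-1) + 0.0 = -0.7
h = sigmoid(z1) = [0.5, 0.3318]
output = (1.5)·(0.5) + (-0.3)·(0.3318) + 0.5 = 1.1505

1.1505


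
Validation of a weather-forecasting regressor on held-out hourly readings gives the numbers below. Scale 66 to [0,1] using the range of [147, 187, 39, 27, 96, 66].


min=27, max=187
(66-27)/(187-27) = 39/160 = 0.2437

0.2437


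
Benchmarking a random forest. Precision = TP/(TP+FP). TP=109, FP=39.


Precision = TP/(TP+FP)
= 109/(109+39)
= 109/148 = 73.65%

73.65%


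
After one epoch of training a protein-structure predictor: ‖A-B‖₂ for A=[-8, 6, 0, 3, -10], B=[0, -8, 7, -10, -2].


d = √((-8-0)² + (6+ 8)² + (0-7)² + (3+ 10)² + (-10+ 2)²)
  = √(64 + 196 + 49 + 169 + 64)
  = √542 = 23.2809

23.2809


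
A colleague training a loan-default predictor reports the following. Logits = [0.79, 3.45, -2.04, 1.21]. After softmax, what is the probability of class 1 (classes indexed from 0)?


Exponentials: e^0.79=2.2034, e^3.45=31.5004, e^-2.04=0.13, e^1.21=3.3535
Sum = 37.1873
Softmax = [0.0593, 0.8471, 0.0035, 0.0902]
p[1] = 31.5004/37.1873 = 0.8471

0.8471


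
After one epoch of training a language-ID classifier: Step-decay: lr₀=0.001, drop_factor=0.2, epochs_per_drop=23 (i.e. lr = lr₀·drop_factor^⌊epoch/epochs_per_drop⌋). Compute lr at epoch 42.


n_drops = ⌊42/23⌋ = 1
lr = 0.001·0.2^1 = 0.001·0.2 = 0.0002

0.0002


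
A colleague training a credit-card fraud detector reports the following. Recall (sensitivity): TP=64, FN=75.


Recall = TP/(TP+FN)
= 64/(64+75)
= 64/139 = 46.04%

46.04%


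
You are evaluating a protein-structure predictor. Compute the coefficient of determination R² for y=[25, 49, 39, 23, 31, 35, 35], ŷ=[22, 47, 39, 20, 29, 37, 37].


ȳ = 33.8571
SS_res = Σ(y-ŷ)² = 34
SS_tot = Σ(y-ȳ)² = 462.86
R² = 1 - SS_res/SS_tot = 1 - 0.0735 = 0.9265

0.9265


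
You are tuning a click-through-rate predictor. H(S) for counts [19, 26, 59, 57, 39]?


Probabilities: [19/200, 26/200, 59/200, 57/200, 39/200] ≈ [0.095, 0.13, 0.295, 0.285, 0.195]
H = -((19/200)·log₂(19/200) + (26/200)·log₂(26/200) + (59/200)·log₂(59/200) + (57/200)·log₂(57/200) + (39/200)·log₂(39/200))
  = 2.2008 bits

2.2008 bits


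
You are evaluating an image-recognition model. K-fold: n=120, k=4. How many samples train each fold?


Fold size = 120/4 = 30
Training per fold = 120 - 30 = 90

90


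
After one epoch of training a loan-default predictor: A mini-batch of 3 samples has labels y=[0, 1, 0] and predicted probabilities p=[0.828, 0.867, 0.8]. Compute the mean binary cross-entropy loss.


L[0] = -ln(1-0.828) = -ln(0.172) = 1.7603
L[1] = -ln(0.867) = 0.1427
L[2] = -ln(1-0.8) = -ln(0.2) = 1.6094
mean = (1.7603 + 0.1427 + 1.6094)/3 = 1.1708

1.1708


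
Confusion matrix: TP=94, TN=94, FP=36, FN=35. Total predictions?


Total = TP + TN + FP + FN
= 94 + 94 + 36 + 35
= 259
(Predicted positive: 130, predicted negative: 129)

259


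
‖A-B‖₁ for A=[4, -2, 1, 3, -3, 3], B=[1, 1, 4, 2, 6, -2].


d = |4-1| + |-2-1| + |1-4| + |3-2| + |-3-6| + |3+ 2|
  = 3 + 3 + 3 + 1 + 9 + 5
  = 24

24


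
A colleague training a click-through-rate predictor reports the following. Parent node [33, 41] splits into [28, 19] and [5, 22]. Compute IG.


Parent = [33, 41], H_parent = 0.9916
H_left = 0.9734 (n=47), H_right = 0.6913 (n=27)
H_children = (47/74)·0.9734 + (27/74)·0.6913 = 0.8705
IG = 0.9916 - 0.8705 = 0.1211

0.1211


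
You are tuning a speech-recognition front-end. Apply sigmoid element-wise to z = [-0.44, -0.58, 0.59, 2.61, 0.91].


σ(-0.44) = 1/(1+e^0.44) = 0.3917
σ(-0.58) = 1/(1+e^0.58) = 0.3589
σ(0.59) = 1/(1+e^-0.59) = 0.6434
σ(2.61) = 1/(1+e^-2.61) = 0.9315
σ(0.91) = 1/(1+e^-0.91) = 0.713
result = [0.3917, 0.3589, 0.6434, 0.9315, 0.713]

[0.3917, 0.3589, 0.6434, 0.9315, 0.713]


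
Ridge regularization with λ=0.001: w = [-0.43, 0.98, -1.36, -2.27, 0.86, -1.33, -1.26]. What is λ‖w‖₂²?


‖w‖₂² = (-0.43)² + (0.98)² + (-1.36)² + (-2.27)² + (0.86)² + (-1.33)² + (-1.26)²
     = 0.1849 + 0.9604 + 1.8496 + 5.1529 + 0.7396 + 1.7689 + 1.5876
     = 12.2439
λ·‖w‖₂² = 0.001·12.2439 = 0.012244

0.012244


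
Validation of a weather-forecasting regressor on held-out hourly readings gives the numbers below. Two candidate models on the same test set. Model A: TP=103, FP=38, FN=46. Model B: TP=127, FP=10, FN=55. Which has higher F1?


Model A: P=103/141=0.7305, R=103/149=0.6913, F1=2PR/(P+R)=2TP/(2TP+FP+FN)=206/290=0.7103
Model B: P=127/137=0.927, R=127/182=0.6978, F1=2PR/(P+R)=2TP/(2TP+FP+FN)=254/319=0.7962
0.7103 < 0.7962 → Model B

Model B


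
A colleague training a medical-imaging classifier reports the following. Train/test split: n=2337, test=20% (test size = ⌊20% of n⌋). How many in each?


Test = ⌊2337·20/100⌋ = 467
Train = 2337 - 467 = 1870

Train: 1870, Test: 467


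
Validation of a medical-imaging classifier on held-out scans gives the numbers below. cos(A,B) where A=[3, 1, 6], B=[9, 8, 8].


A·B = 3·9 + 1·8 + 6·8 = 83
‖A‖ = √46 = 6.7823, ‖B‖ = √209 = 14.4568
cos = 83/(√46·√209) = 83/√9614 = 0.8465

0.8465


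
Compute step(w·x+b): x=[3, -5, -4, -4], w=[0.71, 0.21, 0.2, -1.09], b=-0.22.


z = (3)·(0.71) + (-5)·(0.21) + (-4)·(0.2) + (-4)·(-1.09) - 0.22
  = 4.42
step(z) = 1 (z≥0)

1


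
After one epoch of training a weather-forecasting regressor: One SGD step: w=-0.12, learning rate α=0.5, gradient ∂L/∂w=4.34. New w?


w_new = w - α·∇
= -0.12 - 0.5·4.34
= -0.12 - 2.17
= -2.29

-2.29


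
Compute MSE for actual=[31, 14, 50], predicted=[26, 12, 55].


Squared errors: (31-26)²=25, (14-12)²=4, (50-55)²=25
Sum = 54
MSE = 54/3 = 18

18


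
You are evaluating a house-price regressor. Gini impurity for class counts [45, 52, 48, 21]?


Probabilities: [45/166, 52/166, 48/166, 21/166] ≈ [0.2711, 0.3133, 0.2892, 0.1265]
Σpᵢ² = (2025 + 2704 + 2304 + 441)/166² = 7474/27556
Gini = 1 - Σpᵢ² = 1 - 7474/27556 = 0.7288

0.7288


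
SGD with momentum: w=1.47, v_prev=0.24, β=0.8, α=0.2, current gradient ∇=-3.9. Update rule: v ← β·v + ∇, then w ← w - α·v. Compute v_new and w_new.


v_new = 0.8·0.24 - 3.9 = 0.192 - 3.9 = -3.708
w_new = 1.47 - 0.2·-3.708 = 1.47 + 0.7416 = 2.2116

v_new=-3.708, w_new=2.2116


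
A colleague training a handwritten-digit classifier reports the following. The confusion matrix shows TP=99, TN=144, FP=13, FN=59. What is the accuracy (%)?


Accuracy = (TP+TN)/(TP+TN+FP+FN)
= (99+144)/(315)
= 243/315 = 77.14%

77.14%
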